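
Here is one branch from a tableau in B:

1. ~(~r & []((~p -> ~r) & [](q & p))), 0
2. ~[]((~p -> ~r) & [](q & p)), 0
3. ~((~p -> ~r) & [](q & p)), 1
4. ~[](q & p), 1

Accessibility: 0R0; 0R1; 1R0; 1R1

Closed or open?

No atom appears with both signs at the same world.

No, open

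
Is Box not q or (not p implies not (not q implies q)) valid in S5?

Not valid

Tableau for the negation not (Box not q or (not p implies not (not q implies q))):
1. not (Box not q or (not p implies not (not q implies q))), 0
2. not Box not q, 0   [neg-or-rule on 1]
3. not (not p implies not (not q implies q)), 0   [neg-or-rule on 1]
4. not p, 0   [neg-implies-rule on 3]
5. not q implies q, 0   [neg-implies-rule on 3]
6. q, 0   [implies-rule on 5 (branches; this branch)]
7. q, 1   [neg-Box-rule on 2: fresh world 1, 0R1]
Accessibility: 0R0, 0R1, 1R0, 1R1
The negation has an open branch (countermodel exists).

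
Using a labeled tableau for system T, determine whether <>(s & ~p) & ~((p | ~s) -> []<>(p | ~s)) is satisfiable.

Yes, satisfiable

1. <>(s & ~p) & ~((p | ~s) -> []<>(p | ~s)), w0
2. <>(s & ~p), w0
3. ~((p | ~s) -> []<>(p | ~s)), w0
4. p | ~s, w0
5. ~[]<>(p | ~s), w0
6. ~s, w0
7. s & ~p, w1
8. s, w1
9. ~p, w1
10. ~<>(p | ~s), w2
11. ~(p | ~s), w2
12. ~p, w2
13. s, w2
Accessibility: w0Rw0, w0Rw1, w0Rw2, w1Rw1, w2Rw2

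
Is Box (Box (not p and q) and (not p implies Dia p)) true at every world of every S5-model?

No, not valid

Tableau for the negation not Box (Box (not p and q) and (not p implies Dia p)):
1. not Box (Box (not p and q) and (not p implies Dia p)), w0
2. not (Box (not p and q) and (not p implies Dia p)), w1
3. not (not p implies Dia p), w1
4. not p, w1
5. not Dia p, w1
6. not p, w0
Accessibility: w0Rw0, w0Rw1, w1Rw0, w1Rw1
The negation has an open branch (countermodel exists).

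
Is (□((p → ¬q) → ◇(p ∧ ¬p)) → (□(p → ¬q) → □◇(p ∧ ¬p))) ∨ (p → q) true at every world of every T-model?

Valid in T

Tableau for the negation ¬((□((p → ¬q) → ◇(p ∧ ¬p)) → (□(p → ¬q) → □◇(p ∧ ¬p))) ∨ (p → q)):
1. ¬((□((p → ¬q) → ◇(p ∧ ¬p)) → (□(p → ¬q) → □◇(p ∧ ¬p))) ∨ (p → q)), 0
2. ¬(□((p → ¬q) → ◇(p ∧ ¬p)) → (□(p → ¬q) → □◇(p ∧ ¬p))), 0
3. ¬(p → q), 0
4. □((p → ¬q) → ◇(p ∧ ¬p)), 0
5. ¬(□(p → ¬q) → □◇(p ∧ ¬p)), 0
6. p, 0
7. ¬q, 0
8. □(p → ¬q), 0
9. ¬□◇(p ∧ ¬p), 0
10. (p → ¬q) → ◇(p ∧ ¬p), 0
11. p → ¬q, 0
12. ◇(p ∧ ¬p), 0
13. ¬◇(p ∧ ¬p), 1
14. (p → ¬q) → ◇(p ∧ ¬p), 1
15. p → ¬q, 1
16. ¬(p ∧ ¬p), 1
17. ◇(p ∧ ¬p), 1
18. ¬q, 1
19. p, 1
20. p ∧ ¬p, 2
21. p, 2
22. ¬p, 2
Accessibility: 0R0, 0R1, 0R2, 1R1, 2R2
Branch closes: p and ¬p both at 2.
All branches of the negation close; one closing branch shown above.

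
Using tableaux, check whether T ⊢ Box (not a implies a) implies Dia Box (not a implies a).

Tableau for the negation not (Box (not a implies a) implies Dia Box (not a implies a)):
1. not (Box (not a implies a) implies Dia Box (not a implies a)), w0
2. Box (not a implies a), w0   [neg-implies-rule on 1]
3. not Dia Box (not a implies a), w0   [neg-implies-rule on 1]
4. not a implies a, w0   [Box-rule on 2 via w0Rw0]
5. not Box (not a implies a), w0   [neg-Dia-rule on 3 via w0Rw0]
6. a, w0   [implies-rule on 4 (branches; this branch)]
7. not (not a implies a), w1   [neg-Box-rule on 5: fresh world w1, w0Rw1]
8. not a, w1   [neg-implies-rule on 7]
9. not a implies a, w1   [Box-rule on 2 via w0Rw1]
10. not Box (not a implies a), w1   [neg-Dia-rule on 3 via w0Rw1]
11. a, w1   [implies-rule on 9 (branches; this branch)]
Accessibility: w0Rw0, w0Rw1, w1Rw1
Branch closes: a and not a both at w1.
All branches of the negation close; one closing branch shown above.

Valid in T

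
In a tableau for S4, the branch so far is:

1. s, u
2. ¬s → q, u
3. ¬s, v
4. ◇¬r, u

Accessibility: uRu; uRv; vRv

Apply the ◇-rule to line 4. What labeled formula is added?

a fresh world w with uRw, and ¬r at w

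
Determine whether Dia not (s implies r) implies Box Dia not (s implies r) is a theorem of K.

Tableau for the negation not (Dia not (s implies r) implies Box Dia not (s implies r)):
1. not (Dia not (s implies r) implies Box Dia not (s implies r)), w0
2. Dia not (s implies r), w0
3. not Box Dia not (s implies r), w0
4. not (s implies r), w1
5. s, w1
6. not r, w1
7. not Dia not (s implies r), w2
Accessibility: w0Rw1, w0Rw2
The negation has an open branch (countermodel exists).

No, not valid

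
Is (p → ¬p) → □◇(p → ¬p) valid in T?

Not valid

Tableau for the negation ¬((p → ¬p) → □◇(p → ¬p)):
1. ¬((p → ¬p) → □◇(p → ¬p)), u
2. p → ¬p, u
3. ¬□◇(p → ¬p), u
4. ¬p, u
5. ¬◇(p → ¬p), v
6. ¬(p → ¬p), v
7. p, v
Accessibility: uRu, uRv, vRv
The negation has an open branch (countermodel exists).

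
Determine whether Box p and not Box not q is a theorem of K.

No, not valid

Tableau for the negation not (Box p and not Box not q):
1. not (Box p and not Box not q), u
2. Box not q, u
The negation has an open branch (countermodel exists).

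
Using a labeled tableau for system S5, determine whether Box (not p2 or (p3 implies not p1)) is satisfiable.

Satisfiable (open branch found)

1. Box (not p2 or (p3 implies not p1)), w0
2. not p2 or (p3 implies not p1), w0
3. p3 implies not p1, w0
4. not p1, w0
Accessibility: w0Rw0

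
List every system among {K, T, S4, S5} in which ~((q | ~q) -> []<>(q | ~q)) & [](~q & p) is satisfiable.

K

K-tableau for the formula:
1. ~((q | ~q) -> []<>(q | ~q)) & [](~q & p), w0
2. ~((q | ~q) -> []<>(q | ~q)), w0
3. [](~q & p), w0
4. q | ~q, w0
5. ~[]<>(q | ~q), w0
6. ~q, w0
7. ~<>(q | ~q), w1
8. ~q & p, w1
9. ~q, w1
10. p, w1
Accessibility: w0Rw1
Complete open branch: satisfiable in K.
T-tableau for the formula:
1. ~((q | ~q) -> []<>(q | ~q)) & [](~q & p), w0
2. ~((q | ~q) -> []<>(q | ~q)), w0
3. [](~q & p), w0
4. q | ~q, w0
5. ~[]<>(q | ~q), w0
6. ~q & p, w0
7. ~q, w0
8. p, w0
9. ~<>(q | ~q), w1
10. ~q & p, w1
11. ~q, w1
12. p, w1
13. ~(q | ~q), w1
14. q, w1
Accessibility: w0Rw0, w0Rw1, w1Rw1
Branch closes: q and ~q both at w1.
Every branch closes (one shown): unsatisfiable in T, hence also in S4, S5 (every S4/S5-frame is a T-frame).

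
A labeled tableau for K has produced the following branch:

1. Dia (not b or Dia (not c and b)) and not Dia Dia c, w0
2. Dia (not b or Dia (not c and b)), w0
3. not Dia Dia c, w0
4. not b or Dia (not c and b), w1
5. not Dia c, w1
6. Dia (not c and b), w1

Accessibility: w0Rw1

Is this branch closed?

There is no literal clash: for every atom and world, at most one sign appears.

Open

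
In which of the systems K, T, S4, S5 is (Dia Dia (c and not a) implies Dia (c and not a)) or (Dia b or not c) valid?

S4-tableau for the negation not ((Dia Dia (c and not a) implies Dia (c and not a)) or (Dia b or not c)):
1. not ((Dia Dia (c and not a) implies Dia (c and not a)) or (Dia b or not c)), u
2. not (Dia Dia (c and not a) implies Dia (c and not a)), u   [neg-or-rule on 1]
3. not (Dia b or not c), u   [neg-or-rule on 1]
4. Dia Dia (c and not a), u   [neg-implies-rule on 2]
5. not Dia (c and not a), u   [neg-implies-rule on 2]
6. not Dia b, u   [neg-or-rule on 3]
7. c, u   [neg-or-rule on 3]
8. not (c and not a), u   [neg-Dia-rule on 5 via uRu]
9. not b, u   [neg-Dia-rule on 6 via uRu]
10. a, u   [neg-and-rule on 8 (branches; this branch)]
11. Dia (c and not a), v   [Dia-rule on 4: fresh world v, uRv]
12. not (c and not a), v   [neg-Dia-rule on 5 via uRv]
13. not b, v   [neg-Dia-rule on 6 via uRv]
14. a, v   [neg-and-rule on 12 (branches; this branch)]
15. c and not a, w   [Dia-rule on 11: fresh world w, vRw]
16. c, w   [and-rule on 15]
17. not a, w   [and-rule on 15]
18. not (c and not a), w   [neg-Dia-rule on 5 via uRw]
19. not b, w   [neg-Dia-rule on 6 via uRw]
20. a, w   [neg-and-rule on 18 (branches; this branch)]
Accessibility: uRu, uRv, uRw, vRv, vRw, wRw
Branch closes: a and not a both at w.
Every branch closes (one shown): valid in S4, hence also in S5 (every theorem of S4 is a theorem of S5).
T-tableau for the negation not ((Dia Dia (c and not a) implies Dia (c and not a)) or (Dia b or not c)):
1. not ((Dia Dia (c and not a) implies Dia (c and not a)) or (Dia b or not c)), u
2. not (Dia Dia (c and not a) implies Dia (c and not a)), u   [neg-or-rule on 1]
3. not (Dia b or not c), u   [neg-or-rule on 1]
4. Dia Dia (c and not a), u   [neg-implies-rule on 2]
5. not Dia (c and not a), u   [neg-implies-rule on 2]
6. not Dia b, u   [neg-or-rule on 3]
7. c, u   [neg-or-rule on 3]
8. not (c and not a), u   [neg-Dia-rule on 5 via uRu]
9. not b, u   [neg-Dia-rule on 6 via uRu]
10. a, u   [neg-and-rule on 8 (branches; this branch)]
11. Dia (c and not a), v   [Dia-rule on 4: fresh world v, uRv]
12. not (c and not a), v   [neg-Dia-rule on 5 via uRv]
13. not b, v   [neg-Dia-rule on 6 via uRv]
14. a, v   [neg-and-rule on 12 (branches; this branch)]
15. c and not a, w   [Dia-rule on 11: fresh world w, vRw]
16. c, w   [and-rule on 15]
17. not a, w   [and-rule on 15]
Accessibility: uRu, uRv, vRv, vRw, wRw
Complete open branch: countermodel on a T-frame, so not valid in T, nor in K (the same frame is also a K-frame).

S4, S5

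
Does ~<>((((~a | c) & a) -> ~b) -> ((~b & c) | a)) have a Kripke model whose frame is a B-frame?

1. ~<>((((~a | c) & a) -> ~b) -> ((~b & c) | a)), w0
2. ~((((~a | c) & a) -> ~b) -> ((~b & c) | a)), w0   [~<>-rule on 1 via w0Rw0]
3. ((~a | c) & a) -> ~b, w0   [~->-rule on 2]
4. ~((~b & c) | a), w0   [~->-rule on 2]
5. ~(~b & c), w0   [~|-rule on 4]
6. ~a, w0   [~|-rule on 4]
7. ~b, w0   [->-rule on 3 (branches; this branch)]
8. ~c, w0   [~&-rule on 5 (branches; this branch)]
Accessibility: w0Rw0

Satisfiable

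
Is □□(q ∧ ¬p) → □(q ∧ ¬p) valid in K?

No, not valid

Tableau for the negation ¬(□□(q ∧ ¬p) → □(q ∧ ¬p)):
1. ¬(□□(q ∧ ¬p) → □(q ∧ ¬p)), w0
2. □□(q ∧ ¬p), w0
3. ¬□(q ∧ ¬p), w0
4. ¬(q ∧ ¬p), w1
5. □(q ∧ ¬p), w1
6. p, w1
Accessibility: w0Rw1
The negation has an open branch (countermodel exists).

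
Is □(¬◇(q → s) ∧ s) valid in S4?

Tableau for the negation ¬□(¬◇(q → s) ∧ s):
1. ¬□(¬◇(q → s) ∧ s), 0
2. ¬(¬◇(q → s) ∧ s), 1   [¬□-rule on 1: fresh world 1, 0R1]
3. ¬s, 1   [¬∧-rule on 2 (branches; this branch)]
Accessibility: 0R0, 0R1, 1R1
The negation has an open branch (countermodel exists).

No, not valid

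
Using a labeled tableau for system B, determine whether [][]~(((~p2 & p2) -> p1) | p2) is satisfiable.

1. [][]~(((~p2 & p2) -> p1) | p2), 0
2. []~(((~p2 & p2) -> p1) | p2), 0   [[]-rule on 1 via 0R0]
3. ~(((~p2 & p2) -> p1) | p2), 0   [[]-rule on 2 via 0R0]
4. ~((~p2 & p2) -> p1), 0   [~|-rule on 3]
5. ~p2, 0   [~|-rule on 3]
6. ~p2 & p2, 0   [~->-rule on 4]
7. ~p1, 0   [~->-rule on 4]
8. p2, 0   [&-rule on 6]
Accessibility: 0R0
Branch closes: p2 and ~p2 both at 0.
Every branch closes; the branch above is one of them.

Unsatisfiable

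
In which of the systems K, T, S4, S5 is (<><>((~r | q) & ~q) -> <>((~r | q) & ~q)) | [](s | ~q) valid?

S4, S5

T-tableau for the negation ~((<><>((~r | q) & ~q) -> <>((~r | q) & ~q)) | [](s | ~q)):
1. ~((<><>((~r | q) & ~q) -> <>((~r | q) & ~q)) | [](s | ~q)), w0
2. ~(<><>((~r | q) & ~q) -> <>((~r | q) & ~q)), w0   [~|-rule on 1]
3. ~[](s | ~q), w0   [~|-rule on 1]
4. <><>((~r | q) & ~q), w0   [~->-rule on 2]
5. ~<>((~r | q) & ~q), w0   [~->-rule on 2]
6. ~((~r | q) & ~q), w0   [~<>-rule on 5 via w0Rw0]
7. q, w0   [~&-rule on 6 (branches; this branch)]
8. ~(s | ~q), w1   [~[]-rule on 3: fresh world w1, w0Rw1]
9. ~s, w1   [~|-rule on 8]
10. q, w1   [~|-rule on 8]
11. ~((~r | q) & ~q), w1   [~<>-rule on 5 via w0Rw1]
12. <>((~r | q) & ~q), w2   [<>-rule on 4: fresh world w2, w0Rw2]
13. ~((~r | q) & ~q), w2   [~<>-rule on 5 via w0Rw2]
14. q, w2   [~&-rule on 13 (branches; this branch)]
15. (~r | q) & ~q, w3   [<>-rule on 12: fresh world w3, w2Rw3]
16. ~r | q, w3   [&-rule on 15]
17. ~q, w3   [&-rule on 15]
18. ~r, w3   [|-rule on 16 (branches; this branch)]
Accessibility: w0Rw0, w0Rw1, w0Rw2, w1Rw1, w2Rw2, w2Rw3, w3Rw3
Complete open branch: countermodel on a T-frame, so not valid in T, nor in K (the same frame is also a K-frame).
S4-tableau for the negation ~((<><>((~r | q) & ~q) -> <>((~r | q) & ~q)) | [](s | ~q)):
1. ~((<><>((~r | q) & ~q) -> <>((~r | q) & ~q)) | [](s | ~q)), w0
2. ~(<><>((~r | q) & ~q) -> <>((~r | q) & ~q)), w0   [~|-rule on 1]
3. ~[](s | ~q), w0   [~|-rule on 1]
4. <><>((~r | q) & ~q), w0   [~->-rule on 2]
5. ~<>((~r | q) & ~q), w0   [~->-rule on 2]
6. ~((~r | q) & ~q), w0   [~<>-rule on 5 via w0Rw0]
7. ~(~r | q), w0   [~&-rule on 6 (branches; this branch)]
8. r, w0   [~|-rule on 7]
9. ~q, w0   [~|-rule on 7]
10. ~(s | ~q), w1   [~[]-rule on 3: fresh world w1, w0Rw1]
11. ~s, w1   [~|-rule on 10]
12. q, w1   [~|-rule on 10]
13. ~((~r | q) & ~q), w1   [~<>-rule on 5 via w0Rw1]
14. <>((~r | q) & ~q), w2   [<>-rule on 4: fresh world w2, w0Rw2]
15. ~((~r | q) & ~q), w2   [~<>-rule on 5 via w0Rw2]
16. ~(~r | q), w2   [~&-rule on 15 (branches; this branch)]
17. r, w2   [~|-rule on 16]
18. ~q, w2   [~|-rule on 16]
19. (~r | q) & ~q, w3   [<>-rule on 14: fresh world w3, w2Rw3]
20. ~r | q, w3   [&-rule on 19]
21. ~q, w3   [&-rule on 19]
22. ~((~r | q) & ~q), w3   [~<>-rule on 5 via w0Rw3]
23. ~r, w3   [|-rule on 20 (branches; this branch)]
24. ~(~r | q), w3   [~&-rule on 22 (branches; this branch)]
25. r, w3   [~|-rule on 24]
Accessibility: w0Rw0, w0Rw1, w0Rw2, w0Rw3, w1Rw1, w2Rw2, w2Rw3, w3Rw3
Branch closes: r and ~r both at w3.
Every branch closes (one shown): valid in S4, hence also in S5 (every theorem of S4 is a theorem of S5).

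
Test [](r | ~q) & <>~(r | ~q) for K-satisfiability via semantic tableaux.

Unsatisfiable

1. [](r | ~q) & <>~(r | ~q), w0
2. [](r | ~q), w0
3. <>~(r | ~q), w0
4. ~(r | ~q), w1
5. ~r, w1
6. q, w1
7. r | ~q, w1
8. ~q, w1
Accessibility: w0Rw1
Branch closes: q and ~q both at w1.
(One branch shown.) All branches close.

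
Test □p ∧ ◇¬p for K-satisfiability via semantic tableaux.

1. □p ∧ ◇¬p, w0
2. □p, w0
3. ◇¬p, w0
4. ¬p, w1
5. p, w1
Accessibility: w0Rw1
Branch closes: p and ¬p both at w1.
Every branch closes; the branch above is one of them.

No, unsatisfiable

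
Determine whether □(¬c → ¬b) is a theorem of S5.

Tableau for the negation ¬□(¬c → ¬b):
1. ¬□(¬c → ¬b), 0
2. ¬(¬c → ¬b), 1   [¬□-rule on 1: fresh world 1, 0R1]
3. ¬c, 1   [¬→-rule on 2]
4. b, 1   [¬→-rule on 2]
Accessibility: 0R0, 0R1, 1R0, 1R1
The negation has an open branch (countermodel exists).

Not valid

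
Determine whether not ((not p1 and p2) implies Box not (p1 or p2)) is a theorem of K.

Invalid (countermodel exists)

Tableau for the negation (not p1 and p2) implies Box not (p1 or p2):
1. (not p1 and p2) implies Box not (p1 or p2), 0
2. Box not (p1 or p2), 0
The negation has an open branch (countermodel exists).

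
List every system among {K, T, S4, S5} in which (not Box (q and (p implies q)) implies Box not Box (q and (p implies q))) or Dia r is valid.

S4-tableau for the negation not ((not Box (q and (p implies q)) implies Box not Box (q and (p implies q))) or Dia r):
1. not ((not Box (q and (p implies q)) implies Box not Box (q and (p implies q))) or Dia r), u
2. not (not Box (q and (p implies q)) implies Box not Box (q and (p implies q))), u
3. not Dia r, u
4. not Box (q and (p implies q)), u
5. not Box not Box (q and (p implies q)), u
6. not r, u
7. not (q and (p implies q)), v
8. not r, v
9. not (p implies q), v
10. p, v
11. not q, v
12. Box (q and (p implies q)), w
13. not r, w
14. q and (p implies q), w
15. q, w
16. p implies q, w
Accessibility: uRu, uRv, uRw, vRv, wRw
Complete open branch: countermodel on an S4-frame, so not valid in S4, nor in K, T (the same frame is also a K-frame and a T-frame).
S5-tableau for the negation not ((not Box (q and (p implies q)) implies Box not Box (q and (p implies q))) or Dia r):
1. not ((not Box (q and (p implies q)) implies Box not Box (q and (p implies q))) or Dia r), u
2. not (not Box (q and (p implies q)) implies Box not Box (q and (p implies q))), u
3. not Dia r, u
4. not Box (q and (p implies q)), u
5. not Box not Box (q and (p implies q)), u
6. not r, u
7. not (q and (p implies q)), v
8. not r, v
9. not (p implies q), v
10. p, v
11. not q, v
12. Box (q and (p implies q)), w
13. not r, w
14. q and (p implies q), u
15. q, u
16. p implies q, u
17. q and (p implies q), v
18. q, v
19. p implies q, v
Accessibility: uRu, uRv, uRw, vRu, vRv, vRw, wRu, wRv, wRw
Branch closes: q and not q both at v.
Every branch closes (one shown): valid in S5.

S5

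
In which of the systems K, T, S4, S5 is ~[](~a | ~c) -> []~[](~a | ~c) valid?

S4-tableau for the negation ~(~[](~a | ~c) -> []~[](~a | ~c)):
1. ~(~[](~a | ~c) -> []~[](~a | ~c)), w0
2. ~[](~a | ~c), w0
3. ~[]~[](~a | ~c), w0
4. ~(~a | ~c), w1
5. a, w1
6. c, w1
7. [](~a | ~c), w2
8. ~a | ~c, w2
9. ~c, w2
Accessibility: w0Rw0, w0Rw1, w0Rw2, w1Rw1, w2Rw2
Complete open branch: countermodel on an S4-frame, so not valid in S4, nor in K, T (the same frame is also a K-frame and a T-frame).
S5-tableau for the negation ~(~[](~a | ~c) -> []~[](~a | ~c)):
1. ~(~[](~a | ~c) -> []~[](~a | ~c)), w0
2. ~[](~a | ~c), w0
3. ~[]~[](~a | ~c), w0
4. ~(~a | ~c), w1
5. a, w1
6. c, w1
7. [](~a | ~c), w2
8. ~a | ~c, w0
9. ~a | ~c, w1
10. ~a | ~c, w2
11. ~c, w0
12. ~c, w1
Accessibility: w0Rw0, w0Rw1, w0Rw2, w1Rw0, w1Rw1, w1Rw2, w2Rw0, w2Rw1, w2Rw2
Branch closes: c and ~c both at w1.
Every branch closes (one shown): valid in S5.

S5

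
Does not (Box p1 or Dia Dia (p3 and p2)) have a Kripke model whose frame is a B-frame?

1. not (Box p1 or Dia Dia (p3 and p2)), 0
2. not Box p1, 0   [neg-or-rule on 1]
3. not Dia Dia (p3 and p2), 0   [neg-or-rule on 1]
4. not Dia (p3 and p2), 0   [neg-Dia-rule on 3 via 0R0]
5. not (p3 and p2), 0   [neg-Dia-rule on 4 via 0R0]
6. not p2, 0   [neg-and-rule on 5 (branches; this branch)]
7. not p1, 1   [neg-Box-rule on 2: fresh world 1, 0R1]
8. not Dia (p3 and p2), 1   [neg-Dia-rule on 3 via 0R1]
9. not (p3 and p2), 1   [neg-Dia-rule on 4 via 0R1]
10. not p2, 1   [neg-and-rule on 9 (branches; this branch)]
Accessibility: 0R0, 0R1, 1R0, 1R1

Satisfiable (open branch found)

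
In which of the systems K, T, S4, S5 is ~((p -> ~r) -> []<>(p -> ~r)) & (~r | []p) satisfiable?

S4-tableau for the formula:
1. ~((p -> ~r) -> []<>(p -> ~r)) & (~r | []p), w0
2. ~((p -> ~r) -> []<>(p -> ~r)), w0
3. ~r | []p, w0
4. p -> ~r, w0
5. ~[]<>(p -> ~r), w0
6. []p, w0
7. p, w0
8. ~r, w0
9. ~<>(p -> ~r), w1
10. p, w1
11. ~(p -> ~r), w1
12. r, w1
Accessibility: w0Rw0, w0Rw1, w1Rw1
Complete open branch: satisfiable in S4, hence also in K, T (this S4-model is also a K-model and a T-model).
S5-tableau for the formula:
1. ~((p -> ~r) -> []<>(p -> ~r)) & (~r | []p), w0
2. ~((p -> ~r) -> []<>(p -> ~r)), w0
3. ~r | []p, w0
4. p -> ~r, w0
5. ~[]<>(p -> ~r), w0
6. []p, w0
7. p, w0
8. ~r, w0
9. ~<>(p -> ~r), w1
10. p, w1
11. ~(p -> ~r), w0
12. r, w0
Accessibility: w0Rw0, w0Rw1, w1Rw0, w1Rw1
Branch closes: r and ~r both at w0.
Every branch closes (one shown): unsatisfiable in S5.

K, T, S4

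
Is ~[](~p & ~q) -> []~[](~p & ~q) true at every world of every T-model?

Not valid

Tableau for the negation ~(~[](~p & ~q) -> []~[](~p & ~q)):
1. ~(~[](~p & ~q) -> []~[](~p & ~q)), 0
2. ~[](~p & ~q), 0   [~->-rule on 1]
3. ~[]~[](~p & ~q), 0   [~->-rule on 1]
4. ~(~p & ~q), 1   [~[]-rule on 2: fresh world 1, 0R1]
5. q, 1   [~&-rule on 4 (branches; this branch)]
6. [](~p & ~q), 2   [~[]-rule on 3: fresh world 2, 0R2]
7. ~p & ~q, 2   [[]-rule on 6 via 2R2]
8. ~p, 2   [&-rule on 7]
9. ~q, 2   [&-rule on 7]
Accessibility: 0R0, 0R1, 0R2, 1R1, 2R2
The negation has an open branch (countermodel exists).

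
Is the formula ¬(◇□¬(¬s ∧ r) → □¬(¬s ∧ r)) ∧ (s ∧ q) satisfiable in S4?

Satisfiable (open branch found)

1. ¬(◇□¬(¬s ∧ r) → □¬(¬s ∧ r)) ∧ (s ∧ q), 0
2. ¬(◇□¬(¬s ∧ r) → □¬(¬s ∧ r)), 0
3. s ∧ q, 0
4. ◇□¬(¬s ∧ r), 0
5. ¬□¬(¬s ∧ r), 0
6. s, 0
7. q, 0
8. □¬(¬s ∧ r), 1
9. ¬(¬s ∧ r), 1
10. ¬r, 1
11. ¬s ∧ r, 2
12. ¬s, 2
13. r, 2
Accessibility: 0R0, 0R1, 0R2, 1R1, 2R2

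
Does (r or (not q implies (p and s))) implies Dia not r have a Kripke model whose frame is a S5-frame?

1. (r or (not q implies (p and s))) implies Dia not r, w0
2. Dia not r, w0
3. not r, w1
Accessibility: w0Rw0, w0Rw1, w1Rw0, w1Rw1

Satisfiable (open branch found)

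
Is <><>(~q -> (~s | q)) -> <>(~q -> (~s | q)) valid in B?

No, not valid

Tableau for the negation ~(<><>(~q -> (~s | q)) -> <>(~q -> (~s | q))):
1. ~(<><>(~q -> (~s | q)) -> <>(~q -> (~s | q))), w0
2. <><>(~q -> (~s | q)), w0
3. ~<>(~q -> (~s | q)), w0
4. ~(~q -> (~s | q)), w0
5. ~q, w0
6. ~(~s | q), w0
7. s, w0
8. <>(~q -> (~s | q)), w1
9. ~(~q -> (~s | q)), w1
10. ~q, w1
11. ~(~s | q), w1
12. s, w1
13. ~q -> (~s | q), w2
14. ~s | q, w2
15. q, w2
Accessibility: w0Rw0, w0Rw1, w1Rw0, w1Rw1, w1Rw2, w2Rw1, w2Rw2
The negation has an open branch (countermodel exists).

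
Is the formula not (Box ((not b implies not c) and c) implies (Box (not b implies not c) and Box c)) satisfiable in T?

Unsatisfiable

1. not (Box ((not b implies not c) and c) implies (Box (not b implies not c) and Box c)), w0
2. Box ((not b implies not c) and c), w0
3. not (Box (not b implies not c) and Box c), w0
4. (not b implies not c) and c, w0
5. not b implies not c, w0
6. c, w0
7. not Box (not b implies not c), w0
8. b, w0
9. not (not b implies not c), w1
10. not b, w1
11. c, w1
12. (not b implies not c) and c, w1
13. not b implies not c, w1
14. not c, w1
Accessibility: w0Rw0, w0Rw1, w1Rw1
Branch closes: c and not c both at w1.
(One branch shown.) All branches close.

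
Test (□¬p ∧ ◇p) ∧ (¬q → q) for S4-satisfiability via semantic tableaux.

1. (□¬p ∧ ◇p) ∧ (¬q → q), w0
2. □¬p ∧ ◇p, w0
3. ¬q → q, w0
4. □¬p, w0
5. ◇p, w0
6. ¬p, w0
7. q, w0
8. p, w1
9. ¬p, w1
Accessibility: w0Rw0, w0Rw1, w1Rw1
Branch closes: p and ¬p both at w1.
(One branch shown.) All branches close.

Unsatisfiable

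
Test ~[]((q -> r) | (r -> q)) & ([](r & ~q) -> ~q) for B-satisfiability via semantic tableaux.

Unsatisfiable

1. ~[]((q -> r) | (r -> q)) & ([](r & ~q) -> ~q), w0
2. ~[]((q -> r) | (r -> q)), w0   [&-rule on 1]
3. [](r & ~q) -> ~q, w0   [&-rule on 1]
4. ~q, w0   [->-rule on 3 (branches; this branch)]
5. ~((q -> r) | (r -> q)), w1   [~[]-rule on 2: fresh world w1, w0Rw1]
6. ~(q -> r), w1   [~|-rule on 5]
7. ~(r -> q), w1   [~|-rule on 5]
8. q, w1   [~->-rule on 6]
9. ~r, w1   [~->-rule on 6]
10. r, w1   [~->-rule on 7]
11. ~q, w1   [~->-rule on 7]
Accessibility: w0Rw0, w0Rw1, w1Rw0, w1Rw1
Branch closes: r and ~r both at w1.
All branches of the tableau close; one closing branch shown above.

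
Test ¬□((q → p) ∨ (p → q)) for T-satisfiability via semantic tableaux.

1. ¬□((q → p) ∨ (p → q)), 0
2. ¬((q → p) ∨ (p → q)), 1
3. ¬(q → p), 1
4. ¬(p → q), 1
5. q, 1
6. ¬p, 1
7. p, 1
8. ¬q, 1
Accessibility: 0R0, 0R1, 1R1
Branch closes: p and ¬p both at 1.
Every branch closes; the branch above is one of them.

Unsatisfiable (every branch closes)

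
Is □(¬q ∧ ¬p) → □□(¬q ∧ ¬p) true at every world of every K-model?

Not valid

Tableau for the negation ¬(□(¬q ∧ ¬p) → □□(¬q ∧ ¬p)):
1. ¬(□(¬q ∧ ¬p) → □□(¬q ∧ ¬p)), u
2. □(¬q ∧ ¬p), u
3. ¬□□(¬q ∧ ¬p), u
4. ¬□(¬q ∧ ¬p), v
5. ¬q ∧ ¬p, v
6. ¬q, v
7. ¬p, v
8. ¬(¬q ∧ ¬p), w
9. p, w
Accessibility: uRv, vRw
The negation has an open branch (countermodel exists).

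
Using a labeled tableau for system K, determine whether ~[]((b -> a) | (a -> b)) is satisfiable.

Unsatisfiable (every branch closes)

1. ~[]((b -> a) | (a -> b)), 0
2. ~((b -> a) | (a -> b)), 1
3. ~(b -> a), 1
4. ~(a -> b), 1
5. b, 1
6. ~a, 1
7. a, 1
8. ~b, 1
Accessibility: 0R1
Branch closes: a and ~a both at 1.
Every branch closes; the branch above is one of them.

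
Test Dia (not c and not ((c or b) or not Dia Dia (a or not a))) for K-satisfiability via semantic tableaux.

1. Dia (not c and not ((c or b) or not Dia Dia (a or not a))), u
2. not c and not ((c or b) or not Dia Dia (a or not a)), v
3. not c, v
4. not ((c or b) or not Dia Dia (a or not a)), v
5. not (c or b), v
6. Dia Dia (a or not a), v
7. not b, v
8. Dia (a or not a), w
9. a or not a, x
10. not a, x
Accessibility: uRv, vRw, wRx

Satisfiable (open branch found)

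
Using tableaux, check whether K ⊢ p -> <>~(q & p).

No, not valid

Tableau for the negation ~(p -> <>~(q & p)):
1. ~(p -> <>~(q & p)), u
2. p, u   [~->-rule on 1]
3. ~<>~(q & p), u   [~->-rule on 1]
The negation has an open branch (countermodel exists).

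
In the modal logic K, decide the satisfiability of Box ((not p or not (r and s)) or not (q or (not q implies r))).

Yes, satisfiable

1. Box ((not p or not (r and s)) or not (q or (not q implies r))), w0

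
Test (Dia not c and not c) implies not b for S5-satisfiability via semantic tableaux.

1. (Dia not c and not c) implies not b, u
2. not b, u   [implies-rule on 1 (branches; this branch)]
Accessibility: uRu

Satisfiable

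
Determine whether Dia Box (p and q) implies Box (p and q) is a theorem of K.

Tableau for the negation not (Dia Box (p and q) implies Box (p and q)):
1. not (Dia Box (p and q) implies Box (p and q)), 0
2. Dia Box (p and q), 0   [neg-implies-rule on 1]
3. not Box (p and q), 0   [neg-implies-rule on 1]
4. Box (p and q), 1   [Dia-rule on 2: fresh world 1, 0R1]
5. not (p and q), 2   [neg-Box-rule on 3: fresh world 2, 0R2]
6. not q, 2   [neg-and-rule on 5 (branches; this branch)]
Accessibility: 0R1, 0R2
The negation has an open branch (countermodel exists).

Invalid (countermodel exists)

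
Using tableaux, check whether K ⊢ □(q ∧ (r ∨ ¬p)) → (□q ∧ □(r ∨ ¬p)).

Valid

Tableau for the negation ¬(□(q ∧ (r ∨ ¬p)) → (□q ∧ □(r ∨ ¬p))):
1. ¬(□(q ∧ (r ∨ ¬p)) → (□q ∧ □(r ∨ ¬p))), u
2. □(q ∧ (r ∨ ¬p)), u
3. ¬(□q ∧ □(r ∨ ¬p)), u
4. ¬□(r ∨ ¬p), u
5. ¬(r ∨ ¬p), v
6. ¬r, v
7. p, v
8. q ∧ (r ∨ ¬p), v
9. q, v
10. r ∨ ¬p, v
11. ¬p, v
Accessibility: uRv
Branch closes: p and ¬p both at v.
Every branch of the negation's tableau closes; the branch above is one of them.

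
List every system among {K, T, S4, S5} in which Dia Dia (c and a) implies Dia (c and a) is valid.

S4, S5

T-tableau for the negation not (Dia Dia (c and a) implies Dia (c and a)):
1. not (Dia Dia (c and a) implies Dia (c and a)), w0
2. Dia Dia (c and a), w0
3. not Dia (c and a), w0
4. not (c and a), w0
5. not a, w0
6. Dia (c and a), w1
7. not (c and a), w1
8. not a, w1
9. c and a, w2
10. c, w2
11. a, w2
Accessibility: w0Rw0, w0Rw1, w1Rw1, w1Rw2, w2Rw2
Complete open branch: countermodel on a T-frame, so not valid in T, nor in K (the same frame is also a K-frame).
S4-tableau for the negation not (Dia Dia (c and a) implies Dia (c and a)):
1. not (Dia Dia (c and a) implies Dia (c and a)), w0
2. Dia Dia (c and a), w0
3. not Dia (c and a), w0
4. not (c and a), w0
5. not a, w0
6. Dia (c and a), w1
7. not (c and a), w1
8. not a, w1
9. c and a, w2
10. c, w2
11. a, w2
12. not (c and a), w2
13. not a, w2
Accessibility: w0Rw0, w0Rw1, w0Rw2, w1Rw1, w1Rw2, w2Rw2
Branch closes: a and not a both at w2.
Every branch closes (one shown): valid in S4, hence also in S5 (every theorem of S4 is a theorem of S5).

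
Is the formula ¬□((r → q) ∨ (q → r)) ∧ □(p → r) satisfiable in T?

1. ¬□((r → q) ∨ (q → r)) ∧ □(p → r), u
2. ¬□((r → q) ∨ (q → r)), u   [∧-rule on 1]
3. □(p → r), u   [∧-rule on 1]
4. p → r, u   [□-rule on 3 via uRu]
5. r, u   [→-rule on 4 (branches; this branch)]
6. ¬((r → q) ∨ (q → r)), v   [¬□-rule on 2: fresh world v, uRv]
7. ¬(r → q), v   [¬∨-rule on 6]
8. ¬(q → r), v   [¬∨-rule on 6]
9. r, v   [¬→-rule on 7]
10. ¬q, v   [¬→-rule on 7]
11. q, v   [¬→-rule on 8]
12. ¬r, v   [¬→-rule on 8]
Accessibility: uRu, uRv, vRv
Branch closes: q and ¬q both at v.
Every branch closes; the branch above is one of them.

No, unsatisfiable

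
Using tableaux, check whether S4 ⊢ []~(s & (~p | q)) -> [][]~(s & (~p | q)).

Tableau for the negation ~([]~(s & (~p | q)) -> [][]~(s & (~p | q))):
1. ~([]~(s & (~p | q)) -> [][]~(s & (~p | q))), 0
2. []~(s & (~p | q)), 0   [~->-rule on 1]
3. ~[][]~(s & (~p | q)), 0   [~->-rule on 1]
4. ~(s & (~p | q)), 0   [[]-rule on 2 via 0R0]
5. ~(~p | q), 0   [~&-rule on 4 (branches; this branch)]
6. p, 0   [~|-rule on 5]
7. ~q, 0   [~|-rule on 5]
8. ~[]~(s & (~p | q)), 1   [~[]-rule on 3: fresh world 1, 0R1]
9. ~(s & (~p | q)), 1   [[]-rule on 2 via 0R1]
10. ~(~p | q), 1   [~&-rule on 9 (branches; this branch)]
11. p, 1   [~|-rule on 10]
12. ~q, 1   [~|-rule on 10]
13. s & (~p | q), 2   [~[]-rule on 8: fresh world 2, 1R2]
14. s, 2   [&-rule on 13]
15. ~p | q, 2   [&-rule on 13]
16. ~(s & (~p | q)), 2   [[]-rule on 2 via 0R2]
17. q, 2   [|-rule on 15 (branches; this branch)]
18. ~(~p | q), 2   [~&-rule on 16 (branches; this branch)]
19. p, 2   [~|-rule on 18]
20. ~q, 2   [~|-rule on 18]
Accessibility: 0R0, 0R1, 0R2, 1R1, 1R2, 2R2
Branch closes: q and ~q both at 2.
Every branch of the negation's tableau closes; the branch above is one of them.

Yes, valid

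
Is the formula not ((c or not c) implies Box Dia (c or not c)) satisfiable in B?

Unsatisfiable

1. not ((c or not c) implies Box Dia (c or not c)), u
2. c or not c, u
3. not Box Dia (c or not c), u
4. not c, u
5. not Dia (c or not c), v
6. not (c or not c), u
7. c, u
Accessibility: uRu, uRv, vRu, vRv
Branch closes: c and not c both at u.
(One branch shown.) All branches close.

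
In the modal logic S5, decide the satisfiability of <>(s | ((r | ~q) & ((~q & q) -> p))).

Yes, satisfiable

1. <>(s | ((r | ~q) & ((~q & q) -> p))), 0
2. s | ((r | ~q) & ((~q & q) -> p)), 1
3. (r | ~q) & ((~q & q) -> p), 1
4. r | ~q, 1
5. (~q & q) -> p, 1
6. ~q, 1
7. p, 1
Accessibility: 0R0, 0R1, 1R0, 1R1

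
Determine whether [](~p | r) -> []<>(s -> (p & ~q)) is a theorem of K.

Tableau for the negation ~([](~p | r) -> []<>(s -> (p & ~q))):
1. ~([](~p | r) -> []<>(s -> (p & ~q))), w0
2. [](~p | r), w0   [~->-rule on 1]
3. ~[]<>(s -> (p & ~q)), w0   [~->-rule on 1]
4. ~<>(s -> (p & ~q)), w1   [~[]-rule on 3: fresh world w1, w0Rw1]
5. ~p | r, w1   [[]-rule on 2 via w0Rw1]
6. r, w1   [|-rule on 5 (branches; this branch)]
Accessibility: w0Rw1
The negation has an open branch (countermodel exists).

Not valid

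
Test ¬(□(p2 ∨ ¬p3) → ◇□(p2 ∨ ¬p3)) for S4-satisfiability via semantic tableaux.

No, unsatisfiable

1. ¬(□(p2 ∨ ¬p3) → ◇□(p2 ∨ ¬p3)), u
2. □(p2 ∨ ¬p3), u   [¬→-rule on 1]
3. ¬◇□(p2 ∨ ¬p3), u   [¬→-rule on 1]
4. p2 ∨ ¬p3, u   [□-rule on 2 via uRu]
5. ¬□(p2 ∨ ¬p3), u   [¬◇-rule on 3 via uRu]
6. ¬p3, u   [∨-rule on 4 (branches; this branch)]
7. ¬(p2 ∨ ¬p3), v   [¬□-rule on 5: fresh world v, uRv]
8. ¬p2, v   [¬∨-rule on 7]
9. p3, v   [¬∨-rule on 7]
10. p2 ∨ ¬p3, v   [□-rule on 2 via uRv]
11. ¬□(p2 ∨ ¬p3), v   [¬◇-rule on 3 via uRv]
12. ¬p3, v   [∨-rule on 10 (branches; this branch)]
Accessibility: uRu, uRv, vRv
Branch closes: p3 and ¬p3 both at v.
Every branch closes; the branch above is one of them.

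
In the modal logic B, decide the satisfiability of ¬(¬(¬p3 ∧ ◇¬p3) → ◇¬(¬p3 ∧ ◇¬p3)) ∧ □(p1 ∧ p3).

No, unsatisfiable

1. ¬(¬(¬p3 ∧ ◇¬p3) → ◇¬(¬p3 ∧ ◇¬p3)) ∧ □(p1 ∧ p3), 0
2. ¬(¬(¬p3 ∧ ◇¬p3) → ◇¬(¬p3 ∧ ◇¬p3)), 0
3. □(p1 ∧ p3), 0
4. ¬(¬p3 ∧ ◇¬p3), 0
5. ¬◇¬(¬p3 ∧ ◇¬p3), 0
6. p1 ∧ p3, 0
7. p1, 0
8. p3, 0
9. ¬p3 ∧ ◇¬p3, 0
10. ¬p3, 0
11. ◇¬p3, 0
Accessibility: 0R0
Branch closes: p3 and ¬p3 both at 0.
All branches of the tableau close; one closing branch shown above.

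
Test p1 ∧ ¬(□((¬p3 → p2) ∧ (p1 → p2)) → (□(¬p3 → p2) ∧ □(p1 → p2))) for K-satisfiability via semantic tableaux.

Unsatisfiable

1. p1 ∧ ¬(□((¬p3 → p2) ∧ (p1 → p2)) → (□(¬p3 → p2) ∧ □(p1 → p2))), w0
2. p1, w0   [∧-rule on 1]
3. ¬(□((¬p3 → p2) ∧ (p1 → p2)) → (□(¬p3 → p2) ∧ □(p1 → p2))), w0   [∧-rule on 1]
4. □((¬p3 → p2) ∧ (p1 → p2)), w0   [¬→-rule on 3]
5. ¬(□(¬p3 → p2) ∧ □(p1 → p2)), w0   [¬→-rule on 3]
6. ¬□(p1 → p2), w0   [¬∧-rule on 5 (branches; this branch)]
7. ¬(p1 → p2), w1   [¬□-rule on 6: fresh world w1, w0Rw1]
8. p1, w1   [¬→-rule on 7]
9. ¬p2, w1   [¬→-rule on 7]
10. (¬p3 → p2) ∧ (p1 → p2), w1   [□-rule on 4 via w0Rw1]
11. ¬p3 → p2, w1   [∧-rule on 10]
12. p1 → p2, w1   [∧-rule on 10]
13. p3, w1   [→-rule on 11 (branches; this branch)]
14. p2, w1   [→-rule on 12 (branches; this branch)]
Accessibility: w0Rw1
Branch closes: p2 and ¬p2 both at w1.
All branches of the tableau close; one closing branch shown above.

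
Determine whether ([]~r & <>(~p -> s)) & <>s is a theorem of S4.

Tableau for the negation ~(([]~r & <>(~p -> s)) & <>s):
1. ~(([]~r & <>(~p -> s)) & <>s), u
2. ~<>s, u   [~&-rule on 1 (branches; this branch)]
3. ~s, u   [~<>-rule on 2 via uRu]
Accessibility: uRu
The negation has an open branch (countermodel exists).

No, not valid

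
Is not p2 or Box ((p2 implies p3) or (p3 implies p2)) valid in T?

Valid in T

Tableau for the negation not (not p2 or Box ((p2 implies p3) or (p3 implies p2))):
1. not (not p2 or Box ((p2 implies p3) or (p3 implies p2))), w0
2. p2, w0
3. not Box ((p2 implies p3) or (p3 implies p2)), w0
4. not ((p2 implies p3) or (p3 implies p2)), w1
5. not (p2 implies p3), w1
6. not (p3 implies p2), w1
7. p2, w1
8. not p3, w1
9. p3, w1
10. not p2, w1
Accessibility: w0Rw0, w0Rw1, w1Rw1
Branch closes: p3 and not p3 both at w1.
All branches of the negation close; one closing branch shown above.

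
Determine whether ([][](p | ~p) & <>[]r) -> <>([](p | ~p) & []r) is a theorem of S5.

Tableau for the negation ~(([][](p | ~p) & <>[]r) -> <>([](p | ~p) & []r)):
1. ~(([][](p | ~p) & <>[]r) -> <>([](p | ~p) & []r)), 0
2. [][](p | ~p) & <>[]r, 0
3. ~<>([](p | ~p) & []r), 0
4. [][](p | ~p), 0
5. <>[]r, 0
6. ~([](p | ~p) & []r), 0
7. [](p | ~p), 0
8. p | ~p, 0
9. ~[]r, 0
10. ~p, 0
11. []r, 1
12. ~([](p | ~p) & []r), 1
13. [](p | ~p), 1
14. p | ~p, 1
15. r, 0
16. r, 1
17. ~[]r, 1
18. ~p, 1
19. ~r, 2
20. ~([](p | ~p) & []r), 2
21. [](p | ~p), 2
22. p | ~p, 2
23. r, 2
Accessibility: 0R0, 0R1, 0R2, 1R0, 1R1, 1R2, 2R0, 2R1, 2R2
Branch closes: r and ~r both at 2.
Every branch of the negation's tableau closes; the branch above is one of them.

Valid in S5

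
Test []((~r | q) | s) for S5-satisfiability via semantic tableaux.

Satisfiable (open branch found)

1. []((~r | q) | s), u
2. (~r | q) | s, u
3. s, u
Accessibility: uRu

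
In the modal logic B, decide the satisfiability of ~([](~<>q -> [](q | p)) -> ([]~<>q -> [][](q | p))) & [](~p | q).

No, unsatisfiable

1. ~([](~<>q -> [](q | p)) -> ([]~<>q -> [][](q | p))) & [](~p | q), w0
2. ~([](~<>q -> [](q | p)) -> ([]~<>q -> [][](q | p))), w0   [&-rule on 1]
3. [](~p | q), w0   [&-rule on 1]
4. [](~<>q -> [](q | p)), w0   [~->-rule on 2]
5. ~([]~<>q -> [][](q | p)), w0   [~->-rule on 2]
6. []~<>q, w0   [~->-rule on 5]
7. ~[][](q | p), w0   [~->-rule on 5]
8. ~p | q, w0   [[]-rule on 3 via w0Rw0]
9. ~<>q -> [](q | p), w0   [[]-rule on 4 via w0Rw0]
10. ~<>q, w0   [[]-rule on 6 via w0Rw0]
11. ~q, w0   [~<>-rule on 10 via w0Rw0]
12. ~p, w0   [|-rule on 8 (branches; this branch)]
13. <>q, w0   [->-rule on 9 (branches; this branch)]
14. ~[](q | p), w1   [~[]-rule on 7: fresh world w1, w0Rw1]
15. ~p | q, w1   [[]-rule on 3 via w0Rw1]
16. ~<>q -> [](q | p), w1   [[]-rule on 4 via w0Rw1]
17. ~<>q, w1   [[]-rule on 6 via w0Rw1]
18. ~q, w1   [~<>-rule on 10 via w0Rw1]
19. ~p, w1   [|-rule on 15 (branches; this branch)]
20. <>q, w1   [->-rule on 16 (branches; this branch)]
21. q, w2   [<>-rule on 13: fresh world w2, w0Rw2]
22. ~p | q, w2   [[]-rule on 3 via w0Rw2]
23. ~<>q -> [](q | p), w2   [[]-rule on 4 via w0Rw2]
24. ~<>q, w2   [[]-rule on 6 via w0Rw2]
25. ~q, w2   [~<>-rule on 10 via w0Rw2]
Accessibility: w0Rw0, w0Rw1, w0Rw2, w1Rw0, w1Rw1, w2Rw0, w2Rw2
Branch closes: q and ~q both at w2.
(One branch shown.) All branches close.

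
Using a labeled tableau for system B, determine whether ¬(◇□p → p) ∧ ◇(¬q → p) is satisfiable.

Unsatisfiable

1. ¬(◇□p → p) ∧ ◇(¬q → p), 0
2. ¬(◇□p → p), 0   [∧-rule on 1]
3. ◇(¬q → p), 0   [∧-rule on 1]
4. ◇□p, 0   [¬→-rule on 2]
5. ¬p, 0   [¬→-rule on 2]
6. ¬q → p, 1   [◇-rule on 3: fresh world 1, 0R1]
7. p, 1   [→-rule on 6 (branches; this branch)]
8. □p, 2   [◇-rule on 4: fresh world 2, 0R2]
9. p, 0   [□-rule on 8 via 2R0]
Accessibility: 0R0, 0R1, 0R2, 1R0, 1R1, 2R0, 2R2
Branch closes: p and ¬p both at 0.
(One branch shown.) All branches close.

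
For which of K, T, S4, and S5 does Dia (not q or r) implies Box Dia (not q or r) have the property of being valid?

S5

S4-tableau for the negation not (Dia (not q or r) implies Box Dia (not q or r)):
1. not (Dia (not q or r) implies Box Dia (not q or r)), 0
2. Dia (not q or r), 0
3. not Box Dia (not q or r), 0
4. not q or r, 1
5. r, 1
6. not Dia (not q or r), 2
7. not (not q or r), 2
8. q, 2
9. not r, 2
Accessibility: 0R0, 0R1, 0R2, 1R1, 2R2
Complete open branch: countermodel on an S4-frame, so not valid in S4, nor in K, T (the same frame is also a K-frame and a T-frame).
S5-tableau for the negation not (Dia (not q or r) implies Box Dia (not q or r)):
1. not (Dia (not q or r) implies Box Dia (not q or r)), 0
2. Dia (not q or r), 0
3. not Box Dia (not q or r), 0
4. not q or r, 1
5. r, 1
6. not Dia (not q or r), 2
7. not (not q or r), 0
8. q, 0
9. not r, 0
10. not (not q or r), 1
11. q, 1
12. not r, 1
Accessibility: 0R0, 0R1, 0R2, 1R0, 1R1, 1R2, 2R0, 2R1, 2R2
Branch closes: r and not r both at 1.
Every branch closes (one shown): valid in S5.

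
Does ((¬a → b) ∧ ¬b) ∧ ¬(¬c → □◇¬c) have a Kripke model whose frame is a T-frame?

Yes, satisfiable

1. ((¬a → b) ∧ ¬b) ∧ ¬(¬c → □◇¬c), w0
2. (¬a → b) ∧ ¬b, w0
3. ¬(¬c → □◇¬c), w0
4. ¬a → b, w0
5. ¬b, w0
6. ¬c, w0
7. ¬□◇¬c, w0
8. a, w0
9. ¬◇¬c, w1
10. c, w1
Accessibility: w0Rw0, w0Rw1, w1Rw1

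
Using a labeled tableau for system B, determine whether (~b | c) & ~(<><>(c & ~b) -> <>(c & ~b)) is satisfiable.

1. (~b | c) & ~(<><>(c & ~b) -> <>(c & ~b)), 0
2. ~b | c, 0
3. ~(<><>(c & ~b) -> <>(c & ~b)), 0
4. <><>(c & ~b), 0
5. ~<>(c & ~b), 0
6. ~(c & ~b), 0
7. c, 0
8. b, 0
9. <>(c & ~b), 1
10. ~(c & ~b), 1
11. b, 1
12. c & ~b, 2
13. c, 2
14. ~b, 2
Accessibility: 0R0, 0R1, 1R0, 1R1, 1R2, 2R1, 2R2

Satisfiable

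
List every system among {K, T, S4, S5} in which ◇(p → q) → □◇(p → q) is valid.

S5

S5-tableau for the negation ¬(◇(p → q) → □◇(p → q)):
1. ¬(◇(p → q) → □◇(p → q)), u
2. ◇(p → q), u
3. ¬□◇(p → q), u
4. p → q, v
5. q, v
6. ¬◇(p → q), w
7. ¬(p → q), u
8. p, u
9. ¬q, u
10. ¬(p → q), v
11. p, v
12. ¬q, v
Accessibility: uRu, uRv, uRw, vRu, vRv, vRw, wRu, wRv, wRw
Branch closes: q and ¬q both at v.
Every branch closes (one shown): valid in S5.
S4-tableau for the negation ¬(◇(p → q) → □◇(p → q)):
1. ¬(◇(p → q) → □◇(p → q)), u
2. ◇(p → q), u
3. ¬□◇(p → q), u
4. p → q, v
5. q, v
6. ¬◇(p → q), w
7. ¬(p → q), w
8. p, w
9. ¬q, w
Accessibility: uRu, uRv, uRw, vRv, wRw
Complete open branch: countermodel on an S4-frame, so not valid in S4, nor in K, T (the same frame is also a K-frame and a T-frame).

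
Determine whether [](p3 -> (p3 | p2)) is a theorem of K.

Valid in K

Tableau for the negation ~[](p3 -> (p3 | p2)):
1. ~[](p3 -> (p3 | p2)), u
2. ~(p3 -> (p3 | p2)), v   [~[]-rule on 1: fresh world v, uRv]
3. p3, v   [~->-rule on 2]
4. ~(p3 | p2), v   [~->-rule on 2]
5. ~p3, v   [~|-rule on 4]
6. ~p2, v   [~|-rule on 4]
Accessibility: uRv
Branch closes: p3 and ~p3 both at v.
Every branch of the negation's tableau closes; the branch above is one of them.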